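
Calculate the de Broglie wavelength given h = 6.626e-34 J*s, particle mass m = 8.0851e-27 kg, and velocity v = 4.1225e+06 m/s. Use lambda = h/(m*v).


lambda = h / (m * v)
= 6.626e-34 / (8.0851e-27 * 4.1225e+06)
= 6.626e-34 / 3.3331e-20
= 1.9879e-14 m

1.9879e-14


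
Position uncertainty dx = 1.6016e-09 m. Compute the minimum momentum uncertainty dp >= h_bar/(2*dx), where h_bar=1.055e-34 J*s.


dp = h_bar / (2 * dx)
= 1.055e-34 / (2 * 1.6016e-09)
= 1.055e-34 / 3.2032e-09
= 3.2936e-26 kg*m/s

3.2936e-26


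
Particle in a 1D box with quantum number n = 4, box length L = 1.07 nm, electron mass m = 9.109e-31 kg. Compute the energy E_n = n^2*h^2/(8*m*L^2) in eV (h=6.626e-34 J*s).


E = n^2 * h^2 / (8 * m * L^2)
= 4^2 * (6.626e-34)^2 / (8 * 9.109e-31 * (1.07e-9)^2)
= 16 * 4.3904e-67 / (8 * 9.109e-31 * 1.1449e-18)
= 8.4197e-19 J
= 5.2557 eV

5.2557


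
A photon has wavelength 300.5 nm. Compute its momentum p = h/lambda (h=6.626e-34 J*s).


p = h / lambda
= 6.626e-34 / (300.5e-9)
= 6.626e-34 / 3.0050e-07
= 2.2050e-27 kg*m/s

2.2050e-27


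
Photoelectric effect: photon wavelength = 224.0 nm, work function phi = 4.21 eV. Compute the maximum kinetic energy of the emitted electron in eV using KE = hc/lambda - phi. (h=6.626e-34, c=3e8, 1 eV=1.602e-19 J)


E_photon = hc / lambda
= (6.626e-34)(3e8) / (224.0e-9)
= 8.8741e-19 J
= 5.5394 eV
KE = E_photon - phi
= 5.5394 - 4.21
= 1.3294 eV

1.3294


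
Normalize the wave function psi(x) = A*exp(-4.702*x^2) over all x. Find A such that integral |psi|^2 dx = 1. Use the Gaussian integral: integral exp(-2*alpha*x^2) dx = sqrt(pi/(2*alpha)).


integral |psi|^2 dx = A^2 * sqrt(pi/(2*alpha)) = 1
A^2 = sqrt(2*alpha/pi)
= sqrt(2 * 4.702 / pi)
= 1.730141
A = sqrt(1.730141)
= 1.3153

1.3153


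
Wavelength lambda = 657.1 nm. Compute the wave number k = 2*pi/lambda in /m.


k = 2 * pi / lambda
= 6.2832 / (657.1e-9)
= 6.2832 / 6.5710e-07
= 9.5620e+06 /m

9.5620e+06


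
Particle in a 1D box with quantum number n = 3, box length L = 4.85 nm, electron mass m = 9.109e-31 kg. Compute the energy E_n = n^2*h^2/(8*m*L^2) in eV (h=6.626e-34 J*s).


E = n^2 * h^2 / (8 * m * L^2)
= 3^2 * (6.626e-34)^2 / (8 * 9.109e-31 * (4.85e-9)^2)
= 9 * 4.3904e-67 / (8 * 9.109e-31 * 2.3522e-17)
= 2.3052e-20 J
= 0.1439 eV

0.1439


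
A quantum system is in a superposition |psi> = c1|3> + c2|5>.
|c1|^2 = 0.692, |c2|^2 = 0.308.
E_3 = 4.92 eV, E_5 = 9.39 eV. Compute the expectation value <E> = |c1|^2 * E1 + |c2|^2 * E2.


<E> = |c1|^2 * E1 + |c2|^2 * E2
= 0.692 * 4.92 + 0.308 * 9.39
= 3.4046 + 2.8921
= 6.2968 eV

6.2968


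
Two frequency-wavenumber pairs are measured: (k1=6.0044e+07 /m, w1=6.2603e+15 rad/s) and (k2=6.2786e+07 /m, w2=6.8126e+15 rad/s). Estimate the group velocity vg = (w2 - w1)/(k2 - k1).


vg = (w2 - w1) / (k2 - k1)
= (6.8126e+15 - 6.2603e+15) / (6.2786e+07 - 6.0044e+07)
= 5.5230e+14 / 2.7420e+06
= 2.0142e+08 m/s

2.0142e+08


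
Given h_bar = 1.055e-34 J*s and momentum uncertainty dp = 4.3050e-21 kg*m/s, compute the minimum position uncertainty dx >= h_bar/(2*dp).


dx = h_bar / (2 * dp)
= 1.055e-34 / (2 * 4.3050e-21)
= 1.055e-34 / 8.6100e-21
= 1.2253e-14 m

1.2253e-14


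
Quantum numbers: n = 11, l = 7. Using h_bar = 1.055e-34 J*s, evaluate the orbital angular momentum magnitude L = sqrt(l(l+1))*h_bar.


L = sqrt(l*(l+1)) * h_bar
= sqrt(7 * 8) * 1.055e-34
= sqrt(56) * 1.055e-34
= 7.4833 * 1.055e-34
= 7.8949e-34 J*s

7.8949e-34


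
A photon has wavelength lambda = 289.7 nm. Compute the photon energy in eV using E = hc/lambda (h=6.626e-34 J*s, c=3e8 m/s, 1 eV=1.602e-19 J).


E = hc / lambda
= (6.626e-34)(3e8) / (289.7e-9)
= 1.9878e-25 / 2.8970e-07
= 6.8616e-19 J
Converting to eV: 6.8616e-19 / 1.602e-19
= 4.2831 eV

4.2831


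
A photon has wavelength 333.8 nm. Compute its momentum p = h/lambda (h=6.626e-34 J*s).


p = h / lambda
= 6.626e-34 / (333.8e-9)
= 6.626e-34 / 3.3380e-07
= 1.9850e-27 kg*m/s

1.9850e-27


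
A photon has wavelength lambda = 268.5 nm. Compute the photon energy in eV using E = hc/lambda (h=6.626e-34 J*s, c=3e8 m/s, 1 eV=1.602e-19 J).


E = hc / lambda
= (6.626e-34)(3e8) / (268.5e-9)
= 1.9878e-25 / 2.6850e-07
= 7.4034e-19 J
Converting to eV: 7.4034e-19 / 1.602e-19
= 4.6213 eV

4.6213


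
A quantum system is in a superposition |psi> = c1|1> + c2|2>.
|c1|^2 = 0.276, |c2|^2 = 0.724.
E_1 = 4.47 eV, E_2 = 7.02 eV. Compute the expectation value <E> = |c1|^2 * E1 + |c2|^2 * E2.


<E> = |c1|^2 * E1 + |c2|^2 * E2
= 0.276 * 4.47 + 0.724 * 7.02
= 1.2337 + 5.0825
= 6.3162 eV

6.3162


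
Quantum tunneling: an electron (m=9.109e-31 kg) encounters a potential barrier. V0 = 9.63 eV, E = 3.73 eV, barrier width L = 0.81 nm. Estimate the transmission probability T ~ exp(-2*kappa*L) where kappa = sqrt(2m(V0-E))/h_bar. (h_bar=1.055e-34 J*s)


V0 - E = 5.9 eV = 9.4518e-19 J
kappa = sqrt(2 * m * (V0-E)) / h_bar
= sqrt(2 * 9.109e-31 * 9.4518e-19) / 1.055e-34
= 1.2438e+10 /m
2*kappa*L = 2 * 1.2438e+10 * 0.81e-9
= 20.1498
T = exp(-20.1498) = 1.774453e-09

1.774453e-09


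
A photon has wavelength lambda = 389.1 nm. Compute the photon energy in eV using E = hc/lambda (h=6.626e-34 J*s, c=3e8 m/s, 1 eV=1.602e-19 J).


E = hc / lambda
= (6.626e-34)(3e8) / (389.1e-9)
= 1.9878e-25 / 3.8910e-07
= 5.1087e-19 J
Converting to eV: 5.1087e-19 / 1.602e-19
= 3.189 eV

3.189


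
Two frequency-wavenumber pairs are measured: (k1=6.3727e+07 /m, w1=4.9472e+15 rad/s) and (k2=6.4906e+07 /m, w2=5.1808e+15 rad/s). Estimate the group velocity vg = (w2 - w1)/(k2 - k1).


vg = (w2 - w1) / (k2 - k1)
= (5.1808e+15 - 4.9472e+15) / (6.4906e+07 - 6.3727e+07)
= 2.3360e+14 / 1.1790e+06
= 1.9813e+08 m/s

1.9813e+08


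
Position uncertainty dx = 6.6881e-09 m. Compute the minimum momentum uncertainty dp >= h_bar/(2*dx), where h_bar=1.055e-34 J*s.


dp = h_bar / (2 * dx)
= 1.055e-34 / (2 * 6.6881e-09)
= 1.055e-34 / 1.3376e-08
= 7.8871e-27 kg*m/s

7.8871e-27


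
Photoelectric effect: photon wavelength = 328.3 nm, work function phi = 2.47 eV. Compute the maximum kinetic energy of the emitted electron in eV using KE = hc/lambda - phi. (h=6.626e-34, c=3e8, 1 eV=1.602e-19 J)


E_photon = hc / lambda
= (6.626e-34)(3e8) / (328.3e-9)
= 6.0548e-19 J
= 3.7795 eV
KE = E_photon - phi
= 3.7795 - 2.47
= 1.3095 eV

1.3095


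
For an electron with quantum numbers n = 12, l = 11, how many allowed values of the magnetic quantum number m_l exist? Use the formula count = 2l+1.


m_l ranges from -l to +l in integer steps
So m_l goes from -11 to +11
Count = 2l + 1 = 2*11 + 1
= 23

23


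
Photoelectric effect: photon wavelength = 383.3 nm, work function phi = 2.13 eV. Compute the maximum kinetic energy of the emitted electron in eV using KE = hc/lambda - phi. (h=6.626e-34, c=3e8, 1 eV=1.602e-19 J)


E_photon = hc / lambda
= (6.626e-34)(3e8) / (383.3e-9)
= 5.1860e-19 J
= 3.2372 eV
KE = E_photon - phi
= 3.2372 - 2.13
= 1.1072 eV

1.1072


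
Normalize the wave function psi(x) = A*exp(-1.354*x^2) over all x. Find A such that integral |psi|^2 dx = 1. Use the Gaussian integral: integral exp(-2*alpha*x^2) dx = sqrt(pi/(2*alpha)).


integral |psi|^2 dx = A^2 * sqrt(pi/(2*alpha)) = 1
A^2 = sqrt(2*alpha/pi)
= sqrt(2 * 1.354 / pi)
= 0.92843
A = sqrt(0.92843)
= 0.9636

0.9636


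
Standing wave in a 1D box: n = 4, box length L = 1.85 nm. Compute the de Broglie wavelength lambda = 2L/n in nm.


lambda = 2L / n
= 2 * 1.85 / 4
= 3.7 / 4
= 0.925 nm

0.925


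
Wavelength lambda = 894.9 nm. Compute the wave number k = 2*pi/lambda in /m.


k = 2 * pi / lambda
= 6.2832 / (894.9e-9)
= 6.2832 / 8.9490e-07
= 7.0211e+06 /m

7.0211e+06


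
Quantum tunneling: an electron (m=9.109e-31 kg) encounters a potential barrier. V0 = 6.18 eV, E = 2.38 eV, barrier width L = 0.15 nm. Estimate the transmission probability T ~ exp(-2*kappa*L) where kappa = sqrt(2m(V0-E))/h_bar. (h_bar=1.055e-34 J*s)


V0 - E = 3.8 eV = 6.0876e-19 J
kappa = sqrt(2 * m * (V0-E)) / h_bar
= sqrt(2 * 9.109e-31 * 6.0876e-19) / 1.055e-34
= 9.9821e+09 /m
2*kappa*L = 2 * 9.9821e+09 * 0.15e-9
= 2.9946
T = exp(-2.9946) = 5.005548e-02

5.005548e-02


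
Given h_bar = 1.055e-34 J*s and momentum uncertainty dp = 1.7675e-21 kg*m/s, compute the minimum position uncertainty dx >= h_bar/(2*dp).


dx = h_bar / (2 * dp)
= 1.055e-34 / (2 * 1.7675e-21)
= 1.055e-34 / 3.5350e-21
= 2.9844e-14 m

2.9844e-14


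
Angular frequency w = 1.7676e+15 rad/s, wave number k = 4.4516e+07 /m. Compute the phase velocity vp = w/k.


vp = w / k
= 1.7676e+15 / 4.4516e+07
= 3.9707e+07 m/s

3.9707e+07


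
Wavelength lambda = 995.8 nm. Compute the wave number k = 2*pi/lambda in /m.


k = 2 * pi / lambda
= 6.2832 / (995.8e-9)
= 6.2832 / 9.9580e-07
= 6.3097e+06 /m

6.3097e+06


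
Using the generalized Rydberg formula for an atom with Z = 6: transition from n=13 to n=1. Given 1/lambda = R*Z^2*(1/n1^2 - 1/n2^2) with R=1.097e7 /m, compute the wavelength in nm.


1/lambda = R * Z^2 * (1/n1^2 - 1/n2^2)
= 1.097e7 * 6^2 * (1/1^2 - 1/13^2)
= 1.097e7 * 36 * (1.0 - 0.005917)
= 3.9258e+08 /m
lambda = 1 / 3.9258e+08
= 2.5472 nm

2.5472


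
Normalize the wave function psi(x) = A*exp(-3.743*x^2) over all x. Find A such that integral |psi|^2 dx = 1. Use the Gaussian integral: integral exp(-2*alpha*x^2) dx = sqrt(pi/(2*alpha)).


integral |psi|^2 dx = A^2 * sqrt(pi/(2*alpha)) = 1
A^2 = sqrt(2*alpha/pi)
= sqrt(2 * 3.743 / pi)
= 1.543654
A = sqrt(1.543654)
= 1.2424

1.2424


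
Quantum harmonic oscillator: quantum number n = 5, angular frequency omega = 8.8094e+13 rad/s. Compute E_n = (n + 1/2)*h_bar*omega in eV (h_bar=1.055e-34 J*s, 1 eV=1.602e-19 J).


E = (n + 1/2) * h_bar * omega
= (5 + 0.5) * 1.055e-34 * 8.8094e+13
= 5.5 * 9.2939e-21
= 5.1117e-20 J
= 0.3191 eV

0.3191


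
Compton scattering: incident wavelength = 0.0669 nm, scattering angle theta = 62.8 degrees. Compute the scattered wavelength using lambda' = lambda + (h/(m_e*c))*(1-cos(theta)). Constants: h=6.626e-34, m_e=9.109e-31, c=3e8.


Compton wavelength: h/(m_e*c) = 2.4247e-12 m
d_lambda = 2.4247e-12 * (1 - cos(62.8 deg))
= 2.4247e-12 * 0.542902
= 1.3164e-12 m = 0.001316 nm
lambda' = 0.0669 + 0.001316
= 0.068216 nm

0.068216


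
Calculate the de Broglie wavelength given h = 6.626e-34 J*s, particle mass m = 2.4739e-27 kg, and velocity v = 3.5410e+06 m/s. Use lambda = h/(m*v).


lambda = h / (m * v)
= 6.626e-34 / (2.4739e-27 * 3.5410e+06)
= 6.626e-34 / 8.7601e-21
= 7.5639e-14 m

7.5639e-14


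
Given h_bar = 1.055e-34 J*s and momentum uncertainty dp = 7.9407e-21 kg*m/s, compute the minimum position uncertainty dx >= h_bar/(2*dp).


dx = h_bar / (2 * dp)
= 1.055e-34 / (2 * 7.9407e-21)
= 1.055e-34 / 1.5881e-20
= 6.6430e-15 m

6.6430e-15


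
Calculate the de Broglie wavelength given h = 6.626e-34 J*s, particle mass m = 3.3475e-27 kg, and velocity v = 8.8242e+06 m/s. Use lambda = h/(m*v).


lambda = h / (m * v)
= 6.626e-34 / (3.3475e-27 * 8.8242e+06)
= 6.626e-34 / 2.9539e-20
= 2.2431e-14 m

2.2431e-14


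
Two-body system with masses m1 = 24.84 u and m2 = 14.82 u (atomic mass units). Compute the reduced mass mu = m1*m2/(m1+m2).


mu = m1 * m2 / (m1 + m2)
= 24.84 * 14.82 / (24.84 + 14.82)
= 368.1288 / 39.66
= 9.2821 u

9.2821


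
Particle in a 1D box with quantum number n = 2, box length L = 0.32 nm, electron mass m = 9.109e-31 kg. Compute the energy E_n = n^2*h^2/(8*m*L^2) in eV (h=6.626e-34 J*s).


E = n^2 * h^2 / (8 * m * L^2)
= 2^2 * (6.626e-34)^2 / (8 * 9.109e-31 * (0.32e-9)^2)
= 4 * 4.3904e-67 / (8 * 9.109e-31 * 1.0240e-19)
= 2.3534e-18 J
= 14.6906 eV

14.6906


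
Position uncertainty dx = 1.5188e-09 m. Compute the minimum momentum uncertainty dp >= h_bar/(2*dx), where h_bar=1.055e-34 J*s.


dp = h_bar / (2 * dx)
= 1.055e-34 / (2 * 1.5188e-09)
= 1.055e-34 / 3.0376e-09
= 3.4731e-26 kg*m/s

3.4731e-26


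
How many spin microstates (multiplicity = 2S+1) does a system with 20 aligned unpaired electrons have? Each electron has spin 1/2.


Total spin S = N * (1/2) = 20 * 0.5 = 10.0
Spin multiplicity = 2S + 1
= 2 * 10.0 + 1
= 21

21


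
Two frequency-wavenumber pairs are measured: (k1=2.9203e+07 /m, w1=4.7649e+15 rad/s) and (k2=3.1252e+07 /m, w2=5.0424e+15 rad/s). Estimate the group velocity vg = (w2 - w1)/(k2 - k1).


vg = (w2 - w1) / (k2 - k1)
= (5.0424e+15 - 4.7649e+15) / (3.1252e+07 - 2.9203e+07)
= 2.7750e+14 / 2.0490e+06
= 1.3543e+08 m/s

1.3543e+08


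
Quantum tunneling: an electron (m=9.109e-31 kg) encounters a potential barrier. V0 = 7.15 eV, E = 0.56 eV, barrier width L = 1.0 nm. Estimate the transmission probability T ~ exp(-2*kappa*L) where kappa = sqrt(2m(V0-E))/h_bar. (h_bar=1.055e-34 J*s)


V0 - E = 6.59 eV = 1.0557e-18 J
kappa = sqrt(2 * m * (V0-E)) / h_bar
= sqrt(2 * 9.109e-31 * 1.0557e-18) / 1.055e-34
= 1.3145e+10 /m
2*kappa*L = 2 * 1.3145e+10 * 1.0e-9
= 26.2907
T = exp(-26.2907) = 3.820340e-12

3.820340e-12


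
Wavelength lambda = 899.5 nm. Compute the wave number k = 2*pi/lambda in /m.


k = 2 * pi / lambda
= 6.2832 / (899.5e-9)
= 6.2832 / 8.9950e-07
= 6.9852e+06 /m

6.9852e+06


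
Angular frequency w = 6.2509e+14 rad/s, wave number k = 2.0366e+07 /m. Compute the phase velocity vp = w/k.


vp = w / k
= 6.2509e+14 / 2.0366e+07
= 3.0693e+07 m/s

3.0693e+07


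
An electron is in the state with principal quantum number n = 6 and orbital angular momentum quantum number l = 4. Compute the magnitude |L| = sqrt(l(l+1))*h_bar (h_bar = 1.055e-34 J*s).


L = sqrt(l*(l+1)) * h_bar
= sqrt(4 * 5) * 1.055e-34
= sqrt(20) * 1.055e-34
= 4.4721 * 1.055e-34
= 4.7181e-34 J*s

4.7181e-34


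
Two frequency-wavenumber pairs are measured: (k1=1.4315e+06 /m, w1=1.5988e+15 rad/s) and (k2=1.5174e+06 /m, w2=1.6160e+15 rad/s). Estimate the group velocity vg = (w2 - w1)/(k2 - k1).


vg = (w2 - w1) / (k2 - k1)
= (1.6160e+15 - 1.5988e+15) / (1.5174e+06 - 1.4315e+06)
= 1.7200e+13 / 8.5900e+04
= 2.0023e+08 m/s

2.0023e+08


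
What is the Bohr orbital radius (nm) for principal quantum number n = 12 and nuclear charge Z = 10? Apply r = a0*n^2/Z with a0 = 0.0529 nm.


r = a0 * n^2 / Z
= 0.0529 * 12^2 / 10
= 0.0529 * 144 / 10
= 0.7618 nm

0.7618


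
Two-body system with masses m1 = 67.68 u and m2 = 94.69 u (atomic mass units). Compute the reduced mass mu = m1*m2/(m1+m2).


mu = m1 * m2 / (m1 + m2)
= 67.68 * 94.69 / (67.68 + 94.69)
= 6408.6192 / 162.37
= 39.4692 u

39.4692


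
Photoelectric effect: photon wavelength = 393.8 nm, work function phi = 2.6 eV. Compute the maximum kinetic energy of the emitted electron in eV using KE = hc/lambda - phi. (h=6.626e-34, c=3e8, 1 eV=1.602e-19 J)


E_photon = hc / lambda
= (6.626e-34)(3e8) / (393.8e-9)
= 5.0477e-19 J
= 3.1509 eV
KE = E_photon - phi
= 3.1509 - 2.6
= 0.5509 eV

0.5509


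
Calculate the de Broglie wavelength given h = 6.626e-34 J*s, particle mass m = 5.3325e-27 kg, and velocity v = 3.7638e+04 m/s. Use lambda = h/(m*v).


lambda = h / (m * v)
= 6.626e-34 / (5.3325e-27 * 3.7638e+04)
= 6.626e-34 / 2.0070e-22
= 3.3014e-12 m

3.3014e-12


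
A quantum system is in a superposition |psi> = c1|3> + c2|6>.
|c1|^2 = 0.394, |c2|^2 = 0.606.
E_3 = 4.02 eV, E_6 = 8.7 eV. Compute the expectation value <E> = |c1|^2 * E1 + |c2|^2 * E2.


<E> = |c1|^2 * E1 + |c2|^2 * E2
= 0.394 * 4.02 + 0.606 * 8.7
= 1.5839 + 5.2722
= 6.8561 eV

6.8561


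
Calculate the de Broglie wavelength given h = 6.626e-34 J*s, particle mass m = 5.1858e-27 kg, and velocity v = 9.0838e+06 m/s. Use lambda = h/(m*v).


lambda = h / (m * v)
= 6.626e-34 / (5.1858e-27 * 9.0838e+06)
= 6.626e-34 / 4.7107e-20
= 1.4066e-14 m

1.4066e-14


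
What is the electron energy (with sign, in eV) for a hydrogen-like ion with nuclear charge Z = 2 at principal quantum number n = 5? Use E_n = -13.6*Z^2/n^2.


E_n = -13.6 * Z^2 / n^2
= -13.6 * 2^2 / 5^2
= -13.6 * 4 / 25
= -2.176 eV

-2.176


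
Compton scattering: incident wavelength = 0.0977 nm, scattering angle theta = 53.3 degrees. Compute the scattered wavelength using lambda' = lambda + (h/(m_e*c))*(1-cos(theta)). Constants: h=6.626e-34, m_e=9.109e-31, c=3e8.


Compton wavelength: h/(m_e*c) = 2.4247e-12 m
d_lambda = 2.4247e-12 * (1 - cos(53.3 deg))
= 2.4247e-12 * 0.402375
= 9.7564e-13 m = 0.000976 nm
lambda' = 0.0977 + 0.000976
= 0.098676 nm

0.098676


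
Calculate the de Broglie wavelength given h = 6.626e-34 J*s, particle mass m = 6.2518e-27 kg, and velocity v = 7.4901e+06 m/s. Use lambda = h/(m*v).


lambda = h / (m * v)
= 6.626e-34 / (6.2518e-27 * 7.4901e+06)
= 6.626e-34 / 4.6827e-20
= 1.4150e-14 m

1.4150e-14


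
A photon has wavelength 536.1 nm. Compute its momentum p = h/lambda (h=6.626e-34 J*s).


p = h / lambda
= 6.626e-34 / (536.1e-9)
= 6.626e-34 / 5.3610e-07
= 1.2360e-27 kg*m/s

1.2360e-27


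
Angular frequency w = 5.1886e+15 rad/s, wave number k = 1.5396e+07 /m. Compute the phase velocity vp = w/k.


vp = w / k
= 5.1886e+15 / 1.5396e+07
= 3.3701e+08 m/s

3.3701e+08


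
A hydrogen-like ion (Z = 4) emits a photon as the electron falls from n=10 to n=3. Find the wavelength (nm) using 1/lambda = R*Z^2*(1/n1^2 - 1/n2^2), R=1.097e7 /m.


1/lambda = R * Z^2 * (1/n1^2 - 1/n2^2)
= 1.097e7 * 4^2 * (1/3^2 - 1/10^2)
= 1.097e7 * 16 * (0.111111 - 0.01)
= 1.7747e+07 /m
lambda = 1 / 1.7747e+07
= 56.3475 nm

56.3475


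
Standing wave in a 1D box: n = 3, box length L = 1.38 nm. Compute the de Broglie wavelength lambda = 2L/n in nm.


lambda = 2L / n
= 2 * 1.38 / 3
= 2.76 / 3
= 0.92 nm

0.92


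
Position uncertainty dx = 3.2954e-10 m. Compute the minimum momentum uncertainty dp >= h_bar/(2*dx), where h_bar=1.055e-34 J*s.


dp = h_bar / (2 * dx)
= 1.055e-34 / (2 * 3.2954e-10)
= 1.055e-34 / 6.5908e-10
= 1.6007e-25 kg*m/s

1.6007e-25


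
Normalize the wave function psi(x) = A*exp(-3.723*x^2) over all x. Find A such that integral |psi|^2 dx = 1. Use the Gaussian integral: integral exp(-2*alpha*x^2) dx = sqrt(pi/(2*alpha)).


integral |psi|^2 dx = A^2 * sqrt(pi/(2*alpha)) = 1
A^2 = sqrt(2*alpha/pi)
= sqrt(2 * 3.723 / pi)
= 1.539524
A = sqrt(1.539524)
= 1.2408

1.2408


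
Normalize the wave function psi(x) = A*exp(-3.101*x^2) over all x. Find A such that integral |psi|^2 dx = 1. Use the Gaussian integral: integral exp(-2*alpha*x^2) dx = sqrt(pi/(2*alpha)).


integral |psi|^2 dx = A^2 * sqrt(pi/(2*alpha)) = 1
A^2 = sqrt(2*alpha/pi)
= sqrt(2 * 3.101 / pi)
= 1.405047
A = sqrt(1.405047)
= 1.1853

1.1853


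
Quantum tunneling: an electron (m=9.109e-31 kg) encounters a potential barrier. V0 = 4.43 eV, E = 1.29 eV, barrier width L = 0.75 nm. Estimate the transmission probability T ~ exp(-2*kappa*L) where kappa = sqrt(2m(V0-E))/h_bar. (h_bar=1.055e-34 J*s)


V0 - E = 3.14 eV = 5.0303e-19 J
kappa = sqrt(2 * m * (V0-E)) / h_bar
= sqrt(2 * 9.109e-31 * 5.0303e-19) / 1.055e-34
= 9.0739e+09 /m
2*kappa*L = 2 * 9.0739e+09 * 0.75e-9
= 13.6108
T = exp(-13.6108) = 1.227109e-06

1.227109e-06


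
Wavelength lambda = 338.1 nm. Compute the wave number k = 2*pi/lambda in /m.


k = 2 * pi / lambda
= 6.2832 / (338.1e-9)
= 6.2832 / 3.3810e-07
= 1.8584e+07 /m

1.8584e+07


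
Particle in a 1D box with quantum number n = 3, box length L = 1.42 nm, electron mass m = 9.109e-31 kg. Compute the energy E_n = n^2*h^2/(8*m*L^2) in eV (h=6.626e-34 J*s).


E = n^2 * h^2 / (8 * m * L^2)
= 3^2 * (6.626e-34)^2 / (8 * 9.109e-31 * (1.42e-9)^2)
= 9 * 4.3904e-67 / (8 * 9.109e-31 * 2.0164e-18)
= 2.6891e-19 J
= 1.6786 eV

1.6786


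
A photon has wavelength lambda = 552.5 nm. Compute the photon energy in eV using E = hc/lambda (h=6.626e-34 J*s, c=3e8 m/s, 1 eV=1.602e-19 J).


E = hc / lambda
= (6.626e-34)(3e8) / (552.5e-9)
= 1.9878e-25 / 5.5250e-07
= 3.5978e-19 J
Converting to eV: 3.5978e-19 / 1.602e-19
= 2.2458 eV

2.2458


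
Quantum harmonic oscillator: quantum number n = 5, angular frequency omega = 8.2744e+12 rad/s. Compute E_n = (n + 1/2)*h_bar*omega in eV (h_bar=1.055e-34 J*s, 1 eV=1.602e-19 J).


E = (n + 1/2) * h_bar * omega
= (5 + 0.5) * 1.055e-34 * 8.2744e+12
= 5.5 * 8.7295e-22
= 4.8012e-21 J
= 0.03 eV

0.03


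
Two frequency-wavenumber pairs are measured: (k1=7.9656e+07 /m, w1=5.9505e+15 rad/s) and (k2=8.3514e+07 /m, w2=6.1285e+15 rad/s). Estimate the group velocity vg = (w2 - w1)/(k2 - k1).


vg = (w2 - w1) / (k2 - k1)
= (6.1285e+15 - 5.9505e+15) / (8.3514e+07 - 7.9656e+07)
= 1.7800e+14 / 3.8580e+06
= 4.6138e+07 m/s

4.6138e+07


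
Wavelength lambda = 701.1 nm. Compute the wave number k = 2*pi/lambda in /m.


k = 2 * pi / lambda
= 6.2832 / (701.1e-9)
= 6.2832 / 7.0110e-07
= 8.9619e+06 /m

8.9619e+06


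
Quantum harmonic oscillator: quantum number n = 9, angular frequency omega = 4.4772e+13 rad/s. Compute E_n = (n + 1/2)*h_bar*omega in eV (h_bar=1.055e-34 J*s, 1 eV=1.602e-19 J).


E = (n + 1/2) * h_bar * omega
= (9 + 0.5) * 1.055e-34 * 4.4772e+13
= 9.5 * 4.7234e-21
= 4.4873e-20 J
= 0.2801 eV

0.2801


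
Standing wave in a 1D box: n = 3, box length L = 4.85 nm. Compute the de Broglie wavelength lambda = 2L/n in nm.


lambda = 2L / n
= 2 * 4.85 / 3
= 9.7 / 3
= 3.2333 nm

3.2333


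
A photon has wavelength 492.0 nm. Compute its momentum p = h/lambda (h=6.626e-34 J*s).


p = h / lambda
= 6.626e-34 / (492.0e-9)
= 6.626e-34 / 4.9200e-07
= 1.3467e-27 kg*m/s

1.3467e-27


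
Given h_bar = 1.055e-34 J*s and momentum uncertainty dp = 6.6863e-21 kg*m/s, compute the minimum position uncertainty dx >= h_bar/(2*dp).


dx = h_bar / (2 * dp)
= 1.055e-34 / (2 * 6.6863e-21)
= 1.055e-34 / 1.3373e-20
= 7.8893e-15 m

7.8893e-15


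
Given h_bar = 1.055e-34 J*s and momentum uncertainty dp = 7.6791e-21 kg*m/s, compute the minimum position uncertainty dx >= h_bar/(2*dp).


dx = h_bar / (2 * dp)
= 1.055e-34 / (2 * 7.6791e-21)
= 1.055e-34 / 1.5358e-20
= 6.8693e-15 m

6.8693e-15


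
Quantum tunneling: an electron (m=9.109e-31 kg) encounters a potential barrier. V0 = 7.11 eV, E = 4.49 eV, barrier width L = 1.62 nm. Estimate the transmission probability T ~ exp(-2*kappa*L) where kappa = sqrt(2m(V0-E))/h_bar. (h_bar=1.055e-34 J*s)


V0 - E = 2.62 eV = 4.1972e-19 J
kappa = sqrt(2 * m * (V0-E)) / h_bar
= sqrt(2 * 9.109e-31 * 4.1972e-19) / 1.055e-34
= 8.2886e+09 /m
2*kappa*L = 2 * 8.2886e+09 * 1.62e-9
= 26.855
T = exp(-26.855) = 2.172857e-12

2.172857e-12


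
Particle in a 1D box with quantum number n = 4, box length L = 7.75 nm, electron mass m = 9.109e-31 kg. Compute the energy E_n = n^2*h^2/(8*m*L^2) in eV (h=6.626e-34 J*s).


E = n^2 * h^2 / (8 * m * L^2)
= 4^2 * (6.626e-34)^2 / (8 * 9.109e-31 * (7.75e-9)^2)
= 16 * 4.3904e-67 / (8 * 9.109e-31 * 6.0063e-17)
= 1.6049e-20 J
= 0.1002 eV

0.1002


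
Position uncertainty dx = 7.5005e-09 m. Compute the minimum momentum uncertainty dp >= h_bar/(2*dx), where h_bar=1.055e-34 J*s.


dp = h_bar / (2 * dx)
= 1.055e-34 / (2 * 7.5005e-09)
= 1.055e-34 / 1.5001e-08
= 7.0329e-27 kg*m/s

7.0329e-27


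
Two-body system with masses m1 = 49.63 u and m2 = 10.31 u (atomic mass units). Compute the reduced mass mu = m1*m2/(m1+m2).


mu = m1 * m2 / (m1 + m2)
= 49.63 * 10.31 / (49.63 + 10.31)
= 511.6853 / 59.94
= 8.5366 u

8.5366


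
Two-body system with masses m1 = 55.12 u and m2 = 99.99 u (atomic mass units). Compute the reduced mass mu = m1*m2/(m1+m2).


mu = m1 * m2 / (m1 + m2)
= 55.12 * 99.99 / (55.12 + 99.99)
= 5511.4488 / 155.11
= 35.5325 u

35.5325


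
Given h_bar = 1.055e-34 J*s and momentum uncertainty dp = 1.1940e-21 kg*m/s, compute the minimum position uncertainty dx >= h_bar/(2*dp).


dx = h_bar / (2 * dp)
= 1.055e-34 / (2 * 1.1940e-21)
= 1.055e-34 / 2.3880e-21
= 4.4179e-14 m

4.4179e-14


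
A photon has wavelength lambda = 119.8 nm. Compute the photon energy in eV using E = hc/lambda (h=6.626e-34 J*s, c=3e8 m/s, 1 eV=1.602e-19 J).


E = hc / lambda
= (6.626e-34)(3e8) / (119.8e-9)
= 1.9878e-25 / 1.1980e-07
= 1.6593e-18 J
Converting to eV: 1.6593e-18 / 1.602e-19
= 10.3575 eV

10.3575


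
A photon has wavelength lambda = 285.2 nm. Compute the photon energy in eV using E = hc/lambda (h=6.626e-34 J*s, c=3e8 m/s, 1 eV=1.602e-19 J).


E = hc / lambda
= (6.626e-34)(3e8) / (285.2e-9)
= 1.9878e-25 / 2.8520e-07
= 6.9698e-19 J
Converting to eV: 6.9698e-19 / 1.602e-19
= 4.3507 eV

4.3507


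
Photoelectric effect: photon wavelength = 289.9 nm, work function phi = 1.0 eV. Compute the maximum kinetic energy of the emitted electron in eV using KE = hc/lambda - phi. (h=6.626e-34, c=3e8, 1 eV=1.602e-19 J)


E_photon = hc / lambda
= (6.626e-34)(3e8) / (289.9e-9)
= 6.8568e-19 J
= 4.2802 eV
KE = E_photon - phi
= 4.2802 - 1.0
= 3.2802 eV

3.2802


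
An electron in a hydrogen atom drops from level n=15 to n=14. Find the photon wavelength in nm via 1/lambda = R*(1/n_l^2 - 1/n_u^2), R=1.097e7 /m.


1/lambda = R * (1/n_l^2 - 1/n_u^2)
= 1.097e7 * (1/14^2 - 1/15^2)
= 1.097e7 * (0.005102 - 0.004444)
= 1.097e7 * 0.000658
= 7.2138e+03 /m
lambda = 1 / 7.2138e+03 = 138622.5757 nm

138622.5757


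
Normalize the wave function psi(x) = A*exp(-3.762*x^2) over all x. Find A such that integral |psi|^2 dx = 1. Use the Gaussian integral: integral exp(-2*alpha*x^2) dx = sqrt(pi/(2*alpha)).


integral |psi|^2 dx = A^2 * sqrt(pi/(2*alpha)) = 1
A^2 = sqrt(2*alpha/pi)
= sqrt(2 * 3.762 / pi)
= 1.547567
A = sqrt(1.547567)
= 1.244

1.244


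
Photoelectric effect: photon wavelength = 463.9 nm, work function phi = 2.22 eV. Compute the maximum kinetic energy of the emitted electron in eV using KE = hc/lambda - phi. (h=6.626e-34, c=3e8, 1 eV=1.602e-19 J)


E_photon = hc / lambda
= (6.626e-34)(3e8) / (463.9e-9)
= 4.2850e-19 J
= 2.6748 eV
KE = E_photon - phi
= 2.6748 - 2.22
= 0.4548 eV

0.4548


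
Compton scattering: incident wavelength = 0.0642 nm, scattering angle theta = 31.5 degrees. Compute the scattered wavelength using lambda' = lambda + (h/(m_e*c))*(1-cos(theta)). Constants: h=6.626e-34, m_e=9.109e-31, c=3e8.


Compton wavelength: h/(m_e*c) = 2.4247e-12 m
d_lambda = 2.4247e-12 * (1 - cos(31.5 deg))
= 2.4247e-12 * 0.14736
= 3.5730e-13 m = 0.000357 nm
lambda' = 0.0642 + 0.000357
= 0.064557 nm

0.064557


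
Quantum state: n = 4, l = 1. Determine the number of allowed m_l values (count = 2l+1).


m_l ranges from -l to +l in integer steps
So m_l goes from -1 to +1
Count = 2l + 1 = 2*1 + 1
= 3

3


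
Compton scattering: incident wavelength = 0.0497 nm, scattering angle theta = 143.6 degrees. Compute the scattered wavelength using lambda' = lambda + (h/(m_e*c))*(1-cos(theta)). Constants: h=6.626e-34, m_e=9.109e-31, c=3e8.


Compton wavelength: h/(m_e*c) = 2.4247e-12 m
d_lambda = 2.4247e-12 * (1 - cos(143.6 deg))
= 2.4247e-12 * 1.804894
= 4.3763e-12 m = 0.004376 nm
lambda' = 0.0497 + 0.004376
= 0.054076 nm

0.054076


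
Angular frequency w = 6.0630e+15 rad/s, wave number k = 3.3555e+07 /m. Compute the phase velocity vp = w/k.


vp = w / k
= 6.0630e+15 / 3.3555e+07
= 1.8069e+08 m/s

1.8069e+08


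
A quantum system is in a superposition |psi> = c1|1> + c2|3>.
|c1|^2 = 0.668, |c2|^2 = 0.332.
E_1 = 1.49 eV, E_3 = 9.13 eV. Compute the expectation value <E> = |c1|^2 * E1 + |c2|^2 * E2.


<E> = |c1|^2 * E1 + |c2|^2 * E2
= 0.668 * 1.49 + 0.332 * 9.13
= 0.9953 + 3.0312
= 4.0265 eV

4.0265


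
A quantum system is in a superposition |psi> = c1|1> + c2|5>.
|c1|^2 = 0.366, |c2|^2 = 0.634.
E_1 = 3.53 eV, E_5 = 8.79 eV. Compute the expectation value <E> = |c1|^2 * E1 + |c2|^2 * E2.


<E> = |c1|^2 * E1 + |c2|^2 * E2
= 0.366 * 3.53 + 0.634 * 8.79
= 1.292 + 5.5729
= 6.8648 eV

6.8648


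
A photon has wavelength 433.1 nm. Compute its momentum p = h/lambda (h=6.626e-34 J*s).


p = h / lambda
= 6.626e-34 / (433.1e-9)
= 6.626e-34 / 4.3310e-07
= 1.5299e-27 kg*m/s

1.5299e-27


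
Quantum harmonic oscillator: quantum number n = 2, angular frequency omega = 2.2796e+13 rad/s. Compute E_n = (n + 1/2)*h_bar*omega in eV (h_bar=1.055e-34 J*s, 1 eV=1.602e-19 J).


E = (n + 1/2) * h_bar * omega
= (2 + 0.5) * 1.055e-34 * 2.2796e+13
= 2.5 * 2.4050e-21
= 6.0124e-21 J
= 0.0375 eV

0.0375


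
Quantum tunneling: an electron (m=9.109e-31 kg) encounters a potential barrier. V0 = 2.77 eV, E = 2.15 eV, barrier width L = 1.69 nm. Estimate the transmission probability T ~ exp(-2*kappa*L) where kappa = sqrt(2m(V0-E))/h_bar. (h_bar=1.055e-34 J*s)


V0 - E = 0.62 eV = 9.9324e-20 J
kappa = sqrt(2 * m * (V0-E)) / h_bar
= sqrt(2 * 9.109e-31 * 9.9324e-20) / 1.055e-34
= 4.0320e+09 /m
2*kappa*L = 2 * 4.0320e+09 * 1.69e-9
= 13.6283
T = exp(-13.6283) = 1.205881e-06

1.205881e-06


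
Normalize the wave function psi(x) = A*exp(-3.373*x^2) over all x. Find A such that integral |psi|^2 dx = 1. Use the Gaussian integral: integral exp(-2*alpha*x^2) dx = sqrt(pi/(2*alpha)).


integral |psi|^2 dx = A^2 * sqrt(pi/(2*alpha)) = 1
A^2 = sqrt(2*alpha/pi)
= sqrt(2 * 3.373 / pi)
= 1.465373
A = sqrt(1.465373)
= 1.2105

1.2105


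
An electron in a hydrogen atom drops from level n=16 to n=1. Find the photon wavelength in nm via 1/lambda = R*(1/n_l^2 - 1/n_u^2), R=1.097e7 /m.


1/lambda = R * (1/n_l^2 - 1/n_u^2)
= 1.097e7 * (1/1^2 - 1/16^2)
= 1.097e7 * (1.0 - 0.003906)
= 1.097e7 * 0.996094
= 1.0927e+07 /m
lambda = 1 / 1.0927e+07 = 91.5152 nm

91.5152


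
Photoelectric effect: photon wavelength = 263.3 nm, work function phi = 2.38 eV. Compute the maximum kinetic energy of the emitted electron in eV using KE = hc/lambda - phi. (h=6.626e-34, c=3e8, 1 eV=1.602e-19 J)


E_photon = hc / lambda
= (6.626e-34)(3e8) / (263.3e-9)
= 7.5496e-19 J
= 4.7126 eV
KE = E_photon - phi
= 4.7126 - 2.38
= 2.3326 eV

2.3326


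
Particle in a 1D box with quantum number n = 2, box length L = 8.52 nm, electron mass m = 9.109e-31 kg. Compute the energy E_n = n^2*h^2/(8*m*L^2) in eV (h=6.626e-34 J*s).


E = n^2 * h^2 / (8 * m * L^2)
= 2^2 * (6.626e-34)^2 / (8 * 9.109e-31 * (8.52e-9)^2)
= 4 * 4.3904e-67 / (8 * 9.109e-31 * 7.2590e-17)
= 3.3199e-21 J
= 0.0207 eV

0.0207


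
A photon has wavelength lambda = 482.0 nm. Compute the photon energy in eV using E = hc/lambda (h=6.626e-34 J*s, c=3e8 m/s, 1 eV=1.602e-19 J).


E = hc / lambda
= (6.626e-34)(3e8) / (482.0e-9)
= 1.9878e-25 / 4.8200e-07
= 4.1241e-19 J
Converting to eV: 4.1241e-19 / 1.602e-19
= 2.5743 eV

2.5743


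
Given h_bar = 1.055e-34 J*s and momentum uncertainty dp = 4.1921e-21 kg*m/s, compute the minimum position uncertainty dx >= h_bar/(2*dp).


dx = h_bar / (2 * dp)
= 1.055e-34 / (2 * 4.1921e-21)
= 1.055e-34 / 8.3842e-21
= 1.2583e-14 m

1.2583e-14


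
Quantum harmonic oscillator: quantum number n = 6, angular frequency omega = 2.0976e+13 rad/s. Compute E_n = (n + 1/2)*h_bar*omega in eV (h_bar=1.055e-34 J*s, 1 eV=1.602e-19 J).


E = (n + 1/2) * h_bar * omega
= (6 + 0.5) * 1.055e-34 * 2.0976e+13
= 6.5 * 2.2130e-21
= 1.4384e-20 J
= 0.0898 eV

0.0898


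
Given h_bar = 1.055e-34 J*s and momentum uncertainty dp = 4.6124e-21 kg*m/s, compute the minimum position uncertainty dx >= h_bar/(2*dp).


dx = h_bar / (2 * dp)
= 1.055e-34 / (2 * 4.6124e-21)
= 1.055e-34 / 9.2248e-21
= 1.1437e-14 m

1.1437e-14


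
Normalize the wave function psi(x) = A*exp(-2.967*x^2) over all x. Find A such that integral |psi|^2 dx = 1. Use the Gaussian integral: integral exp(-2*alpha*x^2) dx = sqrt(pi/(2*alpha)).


integral |psi|^2 dx = A^2 * sqrt(pi/(2*alpha)) = 1
A^2 = sqrt(2*alpha/pi)
= sqrt(2 * 2.967 / pi)
= 1.374355
A = sqrt(1.374355)
= 1.1723

1.1723


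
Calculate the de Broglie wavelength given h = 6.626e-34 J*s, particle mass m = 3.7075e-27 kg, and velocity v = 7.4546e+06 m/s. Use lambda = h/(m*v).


lambda = h / (m * v)
= 6.626e-34 / (3.7075e-27 * 7.4546e+06)
= 6.626e-34 / 2.7638e-20
= 2.3974e-14 m

2.3974e-14


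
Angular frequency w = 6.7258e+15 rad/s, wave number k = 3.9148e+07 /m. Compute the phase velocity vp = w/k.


vp = w / k
= 6.7258e+15 / 3.9148e+07
= 1.7180e+08 m/s

1.7180e+08


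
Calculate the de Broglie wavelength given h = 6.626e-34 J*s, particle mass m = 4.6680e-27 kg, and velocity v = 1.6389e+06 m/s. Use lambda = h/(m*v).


lambda = h / (m * v)
= 6.626e-34 / (4.6680e-27 * 1.6389e+06)
= 6.626e-34 / 7.6504e-21
= 8.6610e-14 m

8.6610e-14


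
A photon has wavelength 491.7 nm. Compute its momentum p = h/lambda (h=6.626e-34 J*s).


p = h / lambda
= 6.626e-34 / (491.7e-9)
= 6.626e-34 / 4.9170e-07
= 1.3476e-27 kg*m/s

1.3476e-27


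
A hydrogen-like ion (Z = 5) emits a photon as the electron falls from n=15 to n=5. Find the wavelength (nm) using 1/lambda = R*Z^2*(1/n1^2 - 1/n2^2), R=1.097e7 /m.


1/lambda = R * Z^2 * (1/n1^2 - 1/n2^2)
= 1.097e7 * 5^2 * (1/5^2 - 1/15^2)
= 1.097e7 * 25 * (0.04 - 0.004444)
= 9.7511e+06 /m
lambda = 1 / 9.7511e+06
= 102.5524 nm

102.5524


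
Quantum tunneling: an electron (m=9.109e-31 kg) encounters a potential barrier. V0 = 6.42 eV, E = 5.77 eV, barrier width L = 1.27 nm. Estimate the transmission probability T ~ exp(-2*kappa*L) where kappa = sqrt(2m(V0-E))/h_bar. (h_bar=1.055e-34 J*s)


V0 - E = 0.65 eV = 1.0413e-19 J
kappa = sqrt(2 * m * (V0-E)) / h_bar
= sqrt(2 * 9.109e-31 * 1.0413e-19) / 1.055e-34
= 4.1284e+09 /m
2*kappa*L = 2 * 4.1284e+09 * 1.27e-9
= 10.4862
T = exp(-10.4862) = 2.791814e-05

2.791814e-05


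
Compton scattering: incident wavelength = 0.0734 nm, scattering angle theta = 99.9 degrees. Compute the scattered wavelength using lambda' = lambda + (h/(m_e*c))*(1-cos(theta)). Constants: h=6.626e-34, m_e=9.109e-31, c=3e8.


Compton wavelength: h/(m_e*c) = 2.4247e-12 m
d_lambda = 2.4247e-12 * (1 - cos(99.9 deg))
= 2.4247e-12 * 1.171929
= 2.8416e-12 m = 0.002842 nm
lambda' = 0.0734 + 0.002842
= 0.076242 nm

0.076242


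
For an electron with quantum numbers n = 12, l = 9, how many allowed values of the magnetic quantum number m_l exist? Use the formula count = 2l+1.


m_l ranges from -l to +l in integer steps
So m_l goes from -9 to +9
Count = 2l + 1 = 2*9 + 1
= 19

19


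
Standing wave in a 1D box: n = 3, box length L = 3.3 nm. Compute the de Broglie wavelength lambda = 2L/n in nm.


lambda = 2L / n
= 2 * 3.3 / 3
= 6.6 / 3
= 2.2 nm

2.2


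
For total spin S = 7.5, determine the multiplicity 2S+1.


Spin multiplicity = 2S + 1
= 2 * 7.5 + 1
= 15.0 + 1
= 16

16


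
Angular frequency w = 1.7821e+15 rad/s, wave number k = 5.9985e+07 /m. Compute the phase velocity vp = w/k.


vp = w / k
= 1.7821e+15 / 5.9985e+07
= 2.9709e+07 m/s

2.9709e+07


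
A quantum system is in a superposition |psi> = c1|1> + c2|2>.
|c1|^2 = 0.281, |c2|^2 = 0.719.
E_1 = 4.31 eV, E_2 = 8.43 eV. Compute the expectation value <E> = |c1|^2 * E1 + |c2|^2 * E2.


<E> = |c1|^2 * E1 + |c2|^2 * E2
= 0.281 * 4.31 + 0.719 * 8.43
= 1.2111 + 6.0612
= 7.2723 eV

7.2723


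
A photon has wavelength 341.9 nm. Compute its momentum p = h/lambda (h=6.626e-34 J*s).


p = h / lambda
= 6.626e-34 / (341.9e-9)
= 6.626e-34 / 3.4190e-07
= 1.9380e-27 kg*m/s

1.9380e-27


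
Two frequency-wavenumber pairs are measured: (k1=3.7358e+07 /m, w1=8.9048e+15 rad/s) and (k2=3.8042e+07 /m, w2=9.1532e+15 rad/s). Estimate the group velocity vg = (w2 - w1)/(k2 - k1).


vg = (w2 - w1) / (k2 - k1)
= (9.1532e+15 - 8.9048e+15) / (3.8042e+07 - 3.7358e+07)
= 2.4840e+14 / 6.8400e+05
= 3.6316e+08 m/s

3.6316e+08


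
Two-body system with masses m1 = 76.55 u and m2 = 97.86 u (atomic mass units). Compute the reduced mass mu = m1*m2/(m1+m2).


mu = m1 * m2 / (m1 + m2)
= 76.55 * 97.86 / (76.55 + 97.86)
= 7491.183 / 174.41
= 42.9516 u

42.9516


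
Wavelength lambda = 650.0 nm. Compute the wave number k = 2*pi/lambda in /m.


k = 2 * pi / lambda
= 6.2832 / (650.0e-9)
= 6.2832 / 6.5000e-07
= 9.6664e+06 /m

9.6664e+06


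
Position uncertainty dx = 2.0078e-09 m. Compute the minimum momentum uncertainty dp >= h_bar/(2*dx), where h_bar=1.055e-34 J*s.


dp = h_bar / (2 * dx)
= 1.055e-34 / (2 * 2.0078e-09)
= 1.055e-34 / 4.0156e-09
= 2.6273e-26 kg*m/s

2.6273e-26


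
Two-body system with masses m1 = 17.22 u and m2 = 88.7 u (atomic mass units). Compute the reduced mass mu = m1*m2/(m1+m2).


mu = m1 * m2 / (m1 + m2)
= 17.22 * 88.7 / (17.22 + 88.7)
= 1527.414 / 105.92
= 14.4204 u

14.4204


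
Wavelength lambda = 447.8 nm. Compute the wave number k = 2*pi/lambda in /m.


k = 2 * pi / lambda
= 6.2832 / (447.8e-9)
= 6.2832 / 4.4780e-07
= 1.4031e+07 /m

1.4031e+07


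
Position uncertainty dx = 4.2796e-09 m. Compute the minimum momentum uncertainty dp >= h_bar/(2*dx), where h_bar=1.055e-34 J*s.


dp = h_bar / (2 * dx)
= 1.055e-34 / (2 * 4.2796e-09)
= 1.055e-34 / 8.5592e-09
= 1.2326e-26 kg*m/s

1.2326e-26


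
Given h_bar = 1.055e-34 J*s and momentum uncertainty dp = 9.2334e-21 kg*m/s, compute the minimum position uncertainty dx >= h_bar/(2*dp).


dx = h_bar / (2 * dp)
= 1.055e-34 / (2 * 9.2334e-21)
= 1.055e-34 / 1.8467e-20
= 5.7130e-15 m

5.7130e-15


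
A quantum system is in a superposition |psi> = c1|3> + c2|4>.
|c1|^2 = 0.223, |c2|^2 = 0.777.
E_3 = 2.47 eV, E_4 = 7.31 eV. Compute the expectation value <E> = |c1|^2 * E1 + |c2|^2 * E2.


<E> = |c1|^2 * E1 + |c2|^2 * E2
= 0.223 * 2.47 + 0.777 * 7.31
= 0.5508 + 5.6799
= 6.2307 eV

6.2307


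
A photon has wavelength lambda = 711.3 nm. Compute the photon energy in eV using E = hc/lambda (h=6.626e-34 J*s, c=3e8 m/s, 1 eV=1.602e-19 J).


E = hc / lambda
= (6.626e-34)(3e8) / (711.3e-9)
= 1.9878e-25 / 7.1130e-07
= 2.7946e-19 J
Converting to eV: 2.7946e-19 / 1.602e-19
= 1.7444 eV

1.7444


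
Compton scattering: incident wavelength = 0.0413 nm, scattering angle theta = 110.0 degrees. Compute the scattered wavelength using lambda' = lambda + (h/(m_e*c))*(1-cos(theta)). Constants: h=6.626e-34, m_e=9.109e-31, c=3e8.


Compton wavelength: h/(m_e*c) = 2.4247e-12 m
d_lambda = 2.4247e-12 * (1 - cos(110.0 deg))
= 2.4247e-12 * 1.34202
= 3.2540e-12 m = 0.003254 nm
lambda' = 0.0413 + 0.003254
= 0.044554 nm

0.044554


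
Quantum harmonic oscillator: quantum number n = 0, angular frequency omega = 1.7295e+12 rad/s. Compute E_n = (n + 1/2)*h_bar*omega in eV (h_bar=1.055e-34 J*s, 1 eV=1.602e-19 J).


E = (n + 1/2) * h_bar * omega
= (0 + 0.5) * 1.055e-34 * 1.7295e+12
= 0.5 * 1.8246e-22
= 9.1231e-23 J
= 0.0006 eV

0.0006


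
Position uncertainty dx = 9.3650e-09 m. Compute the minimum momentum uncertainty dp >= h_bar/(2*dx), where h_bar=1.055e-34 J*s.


dp = h_bar / (2 * dx)
= 1.055e-34 / (2 * 9.3650e-09)
= 1.055e-34 / 1.8730e-08
= 5.6327e-27 kg*m/s

5.6327e-27


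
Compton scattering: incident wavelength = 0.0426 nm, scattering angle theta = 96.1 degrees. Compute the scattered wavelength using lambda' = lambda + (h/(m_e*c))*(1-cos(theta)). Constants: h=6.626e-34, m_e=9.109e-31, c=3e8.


Compton wavelength: h/(m_e*c) = 2.4247e-12 m
d_lambda = 2.4247e-12 * (1 - cos(96.1 deg))
= 2.4247e-12 * 1.106264
= 2.6824e-12 m = 0.002682 nm
lambda' = 0.0426 + 0.002682
= 0.045282 nm

0.045282


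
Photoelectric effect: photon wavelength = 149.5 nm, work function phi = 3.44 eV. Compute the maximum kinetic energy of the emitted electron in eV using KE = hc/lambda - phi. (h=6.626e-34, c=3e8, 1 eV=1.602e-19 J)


E_photon = hc / lambda
= (6.626e-34)(3e8) / (149.5e-9)
= 1.3296e-18 J
= 8.2998 eV
KE = E_photon - phi
= 8.2998 - 3.44
= 4.8598 eV

4.8598


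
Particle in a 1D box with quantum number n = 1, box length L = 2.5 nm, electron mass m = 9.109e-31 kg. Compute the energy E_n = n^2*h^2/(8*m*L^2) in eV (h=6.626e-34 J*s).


E = n^2 * h^2 / (8 * m * L^2)
= 1^2 * (6.626e-34)^2 / (8 * 9.109e-31 * (2.5e-9)^2)
= 1 * 4.3904e-67 / (8 * 9.109e-31 * 6.2500e-18)
= 9.6397e-21 J
= 0.0602 eV

0.0602


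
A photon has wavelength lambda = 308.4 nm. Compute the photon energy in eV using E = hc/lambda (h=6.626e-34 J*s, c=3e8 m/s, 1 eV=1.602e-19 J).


E = hc / lambda
= (6.626e-34)(3e8) / (308.4e-9)
= 1.9878e-25 / 3.0840e-07
= 6.4455e-19 J
Converting to eV: 6.4455e-19 / 1.602e-19
= 4.0234 eV

4.0234


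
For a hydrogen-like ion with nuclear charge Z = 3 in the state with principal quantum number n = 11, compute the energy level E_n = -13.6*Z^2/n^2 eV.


E_n = -13.6 * Z^2 / n^2
= -13.6 * 3^2 / 11^2
= -13.6 * 9 / 121
= -1.0116 eV

-1.0116
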